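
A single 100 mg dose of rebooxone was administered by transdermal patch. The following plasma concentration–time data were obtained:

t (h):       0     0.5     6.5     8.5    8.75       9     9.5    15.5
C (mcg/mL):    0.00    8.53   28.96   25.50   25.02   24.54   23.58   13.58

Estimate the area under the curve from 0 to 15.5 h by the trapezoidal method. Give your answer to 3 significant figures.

Trapezoidal AUC_0→15.5:
  [0→0.5]: (0.00+8.53)/2 × 0.5 = 2.1325
  [0.5→6.5]: (8.53+28.96)/2 × 6 = 112.47
  [6.5→8.5]: (28.96+25.50)/2 × 2 = 54.46
  [8.5→8.75]: (25.50+25.02)/2 × 0.25 = 6.315
  [8.75→9]: (25.02+24.54)/2 × 0.25 = 6.195
  [9→9.5]: (24.54+23.58)/2 × 0.5 = 12.03
  [9.5→15.5]: (23.58+13.58)/2 × 6 = 111.48
  Sum = 305.0825 mcg/mL·h

AUC = 305 mcg/mL·h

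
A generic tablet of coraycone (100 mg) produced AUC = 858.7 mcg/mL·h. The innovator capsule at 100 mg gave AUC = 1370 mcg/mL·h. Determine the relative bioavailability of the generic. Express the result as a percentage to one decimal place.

F_rel = 62.7%

F_rel = (AUC_test/D_test) / (AUC_ref/D_ref)
      = (858.7/100) / (1370/100)
      = 8.587 / 13.7 = 0.6268 = 62.68%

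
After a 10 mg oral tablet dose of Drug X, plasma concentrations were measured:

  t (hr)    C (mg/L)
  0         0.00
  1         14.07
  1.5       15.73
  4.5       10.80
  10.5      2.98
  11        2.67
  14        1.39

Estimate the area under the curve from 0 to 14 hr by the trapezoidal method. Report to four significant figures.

Trapezoidal AUC_0→14:
  [0→1]: (0.00+14.07)/2 × 1 = 7.035
  [1→1.5]: (14.07+15.73)/2 × 0.5 = 7.45
  [1.5→4.5]: (15.73+10.80)/2 × 3 = 39.795
  [4.5→10.5]: (10.80+2.98)/2 × 6 = 41.34
  [10.5→11]: (2.98+2.67)/2 × 0.5 = 1.4125
  [11→14]: (2.67+1.39)/2 × 3 = 6.09
  Sum = 103.1225 mg/L·hr

AUC = 103.1 mg/L·hr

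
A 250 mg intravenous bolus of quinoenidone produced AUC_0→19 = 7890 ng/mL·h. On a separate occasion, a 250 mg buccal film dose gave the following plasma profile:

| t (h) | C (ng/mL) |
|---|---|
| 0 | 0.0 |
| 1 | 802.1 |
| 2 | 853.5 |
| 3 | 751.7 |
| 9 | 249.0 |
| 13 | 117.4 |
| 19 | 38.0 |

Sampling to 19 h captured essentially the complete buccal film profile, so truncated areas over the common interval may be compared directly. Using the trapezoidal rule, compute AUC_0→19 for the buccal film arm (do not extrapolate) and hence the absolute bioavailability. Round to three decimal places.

F = 0.790

Trapezoidal AUC_0→19 (buccal film):
  [0→1]: (0.0+802.1)/2 × 1 = 401.05
  [1→2]: (802.1+853.5)/2 × 1 = 827.8
  [2→3]: (853.5+751.7)/2 × 1 = 802.6
  [3→9]: (751.7+249.0)/2 × 6 = 3002.1
  [9→13]: (249.0+117.4)/2 × 4 = 732.8
  [13→19]: (117.4+38.0)/2 × 6 = 466.2
  Sum = 6232.55 ng/mL·h
F = (AUC_ev/D_ev)/(AUC_iv/D_iv) = (6232.55/250)/(7890/250) = 24.9302/31.56 = 0.7899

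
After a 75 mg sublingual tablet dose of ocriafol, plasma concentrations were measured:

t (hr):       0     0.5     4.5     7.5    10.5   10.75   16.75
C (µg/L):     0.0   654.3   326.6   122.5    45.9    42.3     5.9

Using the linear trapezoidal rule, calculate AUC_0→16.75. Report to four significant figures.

AUC = 3207 µg/L·hr

Trapezoidal AUC_0→16.75:
  [0→0.5]: (0.0+654.3)/2 × 0.5 = 163.575
  [0.5→4.5]: (654.3+326.6)/2 × 4 = 1961.8
  [4.5→7.5]: (326.6+122.5)/2 × 3 = 673.65
  [7.5→10.5]: (122.5+45.9)/2 × 3 = 252.6
  [10.5→10.75]: (45.9+42.3)/2 × 0.25 = 11.025
  [10.75→16.75]: (42.3+5.9)/2 × 6 = 144.6
  Sum = 3207.25 µg/L·hr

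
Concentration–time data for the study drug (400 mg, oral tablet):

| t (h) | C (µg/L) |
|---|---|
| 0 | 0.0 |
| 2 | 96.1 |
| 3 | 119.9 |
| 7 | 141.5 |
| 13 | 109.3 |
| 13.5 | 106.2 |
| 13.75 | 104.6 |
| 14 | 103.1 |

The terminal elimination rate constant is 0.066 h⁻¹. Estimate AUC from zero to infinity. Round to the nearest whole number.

Trapezoidal AUC_0→14:
  [0→2]: (0.0+96.1)/2 × 2 = 96.1
  [2→3]: (96.1+119.9)/2 × 1 = 108.0
  [3→7]: (119.9+141.5)/2 × 4 = 522.8
  [7→13]: (141.5+109.3)/2 × 6 = 752.4
  [13→13.5]: (109.3+106.2)/2 × 0.5 = 53.875
  [13.5→13.75]: (106.2+104.6)/2 × 0.25 = 26.35
  [13.75→14]: (104.6+103.1)/2 × 0.25 = 25.9625
  Sum = 1585.4875 µg/L·h
Extrapolated tail: C_last / k_e = 103.1 / 0.066 = 1562.121
AUC_0→∞ = 1585.4875 + 1562.121 = 3147.6085 µg/L·h

AUC = 3148 µg/L·h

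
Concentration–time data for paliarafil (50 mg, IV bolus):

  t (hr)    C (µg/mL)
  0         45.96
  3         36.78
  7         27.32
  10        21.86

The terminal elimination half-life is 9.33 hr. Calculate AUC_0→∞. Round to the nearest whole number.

Trapezoidal AUC_0→10:
  [0→3]: (45.96+36.78)/2 × 3 = 124.11
  [3→7]: (36.78+27.32)/2 × 4 = 128.2
  [7→10]: (27.32+21.86)/2 × 3 = 73.77
  Sum = 326.08 µg/mL·hr
k_e = ln2 / t½ = 0.693147 / 9.33 = 0.0743 hr^-1
Extrapolated tail: C_last / k_e = 21.86 / 0.0743 = 294.213
AUC_0→∞ = 326.08 + 294.213 = 620.293 µg/mL·hr

AUC = 620 µg/mL·hr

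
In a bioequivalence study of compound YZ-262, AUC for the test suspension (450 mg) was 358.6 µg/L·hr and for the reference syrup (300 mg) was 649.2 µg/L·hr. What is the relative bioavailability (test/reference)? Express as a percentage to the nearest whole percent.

F_rel = 37%

F_rel = (AUC_test/D_test) / (AUC_ref/D_ref)
      = (358.6/450) / (649.2/300)
      = 0.796889 / 2.164 = 0.3682 = 36.82%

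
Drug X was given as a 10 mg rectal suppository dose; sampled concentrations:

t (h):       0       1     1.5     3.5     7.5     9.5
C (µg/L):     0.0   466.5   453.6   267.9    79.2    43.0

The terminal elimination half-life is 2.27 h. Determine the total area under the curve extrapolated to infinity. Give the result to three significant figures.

AUC = 2140 µg/L·h

Trapezoidal AUC_0→9.5:
  [0→1]: (0.0+466.5)/2 × 1 = 233.25
  [1→1.5]: (466.5+453.6)/2 × 0.5 = 230.025
  [1.5→3.5]: (453.6+267.9)/2 × 2 = 721.5
  [3.5→7.5]: (267.9+79.2)/2 × 4 = 694.2
  [7.5→9.5]: (79.2+43.0)/2 × 2 = 122.2
  Sum = 2001.175 µg/L·h
k_e = ln2 / t½ = 0.693147 / 2.27 = 0.3054 h^-1
Extrapolated tail: C_last / k_e = 43.0 / 0.3054 = 140.799
AUC_0→∞ = 2001.175 + 140.799 = 2141.974 µg/L·h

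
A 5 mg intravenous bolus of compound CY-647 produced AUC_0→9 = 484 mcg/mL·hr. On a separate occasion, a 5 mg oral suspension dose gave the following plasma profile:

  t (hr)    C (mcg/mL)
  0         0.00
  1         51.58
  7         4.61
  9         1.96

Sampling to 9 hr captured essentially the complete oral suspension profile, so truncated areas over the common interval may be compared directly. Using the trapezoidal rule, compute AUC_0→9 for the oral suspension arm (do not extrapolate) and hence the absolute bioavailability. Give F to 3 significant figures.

Trapezoidal AUC_0→9 (oral suspension):
  [0→1]: (0.00+51.58)/2 × 1 = 25.79
  [1→7]: (51.58+4.61)/2 × 6 = 168.57
  [7→9]: (4.61+1.96)/2 × 2 = 6.57
  Sum = 200.93 mcg/mL·hr
F = (AUC_ev/D_ev)/(AUC_iv/D_iv) = (200.93/5)/(484/5) = 40.186/96.8 = 0.4151

F = 0.415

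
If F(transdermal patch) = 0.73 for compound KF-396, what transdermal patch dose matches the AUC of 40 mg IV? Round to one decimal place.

For equal systemic exposure: F × D_ev = D_iv
D_ev = D_iv / F = 40 / 0.73 = 54.7945 mg

D_transdermal = 54.8 mg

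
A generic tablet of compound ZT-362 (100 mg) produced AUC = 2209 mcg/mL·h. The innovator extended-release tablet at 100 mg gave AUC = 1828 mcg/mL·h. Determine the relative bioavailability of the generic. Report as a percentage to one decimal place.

F_rel = 120.8%

F_rel = (AUC_test/D_test) / (AUC_ref/D_ref)
      = (2209/100) / (1828/100)
      = 22.09 / 18.28 = 1.2084 = 120.84%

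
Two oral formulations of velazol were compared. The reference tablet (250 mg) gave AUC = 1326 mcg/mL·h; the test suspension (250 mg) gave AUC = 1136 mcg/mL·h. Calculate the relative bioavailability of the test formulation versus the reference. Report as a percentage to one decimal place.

F_rel = 85.7%

F_rel = (AUC_test/D_test) / (AUC_ref/D_ref)
      = (1136/250) / (1326/250)
      = 4.544 / 5.304 = 0.8567 = 85.67%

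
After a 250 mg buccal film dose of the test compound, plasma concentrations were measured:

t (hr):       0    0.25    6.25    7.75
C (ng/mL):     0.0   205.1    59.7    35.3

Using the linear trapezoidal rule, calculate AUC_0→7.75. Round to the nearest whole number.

Trapezoidal AUC_0→7.75:
  [0→0.25]: (0.0+205.1)/2 × 0.25 = 25.6375
  [0.25→6.25]: (205.1+59.7)/2 × 6 = 794.4
  [6.25→7.75]: (59.7+35.3)/2 × 1.5 = 71.25
  Sum = 891.2875 ng/mL·hr

AUC = 891 ng/mL·hr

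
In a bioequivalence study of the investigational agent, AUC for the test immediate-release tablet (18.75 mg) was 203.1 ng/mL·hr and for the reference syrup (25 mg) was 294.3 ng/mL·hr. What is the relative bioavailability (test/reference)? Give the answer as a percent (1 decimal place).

F_rel = 92.0%

F_rel = (AUC_test/D_test) / (AUC_ref/D_ref)
      = (203.1/18.75) / (294.3/25)
      = 10.832 / 11.772 = 0.9201 = 92.01%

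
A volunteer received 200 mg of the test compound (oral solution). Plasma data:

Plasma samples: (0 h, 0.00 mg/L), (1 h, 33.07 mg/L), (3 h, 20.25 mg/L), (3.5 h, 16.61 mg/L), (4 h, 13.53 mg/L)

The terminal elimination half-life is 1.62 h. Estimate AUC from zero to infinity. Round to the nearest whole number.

Trapezoidal AUC_0→4:
  [0→1]: (0.00+33.07)/2 × 1 = 16.535
  [1→3]: (33.07+20.25)/2 × 2 = 53.32
  [3→3.5]: (20.25+16.61)/2 × 0.5 = 9.215
  [3.5→4]: (16.61+13.53)/2 × 0.5 = 7.535
  Sum = 86.605 mg/L·h
k_e = ln2 / t½ = 0.693147 / 1.62 = 0.4279 h^-1
Extrapolated tail: C_last / k_e = 13.53 / 0.4279 = 31.620
AUC_0→∞ = 86.605 + 31.620 = 118.225 mg/L·h

AUC = 118 mg/L·h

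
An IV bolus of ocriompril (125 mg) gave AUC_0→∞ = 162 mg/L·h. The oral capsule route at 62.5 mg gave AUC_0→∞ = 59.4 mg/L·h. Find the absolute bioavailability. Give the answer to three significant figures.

F = 0.733

F = (AUC_ev / D_ev) / (AUC_iv / D_iv)
  = (59.4/62.5) / (162/125)
  = 0.9504 / 1.296 = 0.7333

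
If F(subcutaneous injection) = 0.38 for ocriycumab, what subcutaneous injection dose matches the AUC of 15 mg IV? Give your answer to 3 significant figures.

D_subcutaneous = 39.5 mg

For equal systemic exposure: F × D_ev = D_iv
D_ev = D_iv / F = 15 / 0.38 = 39.4737 mg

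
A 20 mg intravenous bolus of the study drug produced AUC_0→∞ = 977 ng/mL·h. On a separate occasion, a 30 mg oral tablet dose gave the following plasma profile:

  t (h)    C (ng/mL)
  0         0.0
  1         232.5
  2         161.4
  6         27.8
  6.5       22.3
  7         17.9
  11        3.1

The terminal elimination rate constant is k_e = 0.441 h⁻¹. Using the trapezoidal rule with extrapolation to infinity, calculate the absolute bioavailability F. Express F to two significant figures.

F = 0.52

Trapezoidal AUC_0→11 (oral tablet):
  [0→1]: (0.0+232.5)/2 × 1 = 116.25
  [1→2]: (232.5+161.4)/2 × 1 = 196.95
  [2→6]: (161.4+27.8)/2 × 4 = 378.4
  [6→6.5]: (27.8+22.3)/2 × 0.5 = 12.525
  [6.5→7]: (22.3+17.9)/2 × 0.5 = 10.05
  [7→11]: (17.9+3.1)/2 × 4 = 42.0
  Sum = 756.175 ng/mL·h
Tail: C_last/k_e = 3.1/0.441 = 7.029
AUC_0→∞ (oral tablet) = 756.175 + 7.029 = 763.204 ng/mL·h
F = (AUC_ev/D_ev)/(AUC_iv/D_iv) = (763.204/30)/(977/20) = 25.4401/48.85 = 0.5208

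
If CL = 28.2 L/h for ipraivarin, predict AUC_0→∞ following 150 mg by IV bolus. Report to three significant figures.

AUC_0→∞ = Dose_iv / CL
        = 150 / 28.2 = 5.31915 mg/L·h

AUC = 5.32 mg/L·h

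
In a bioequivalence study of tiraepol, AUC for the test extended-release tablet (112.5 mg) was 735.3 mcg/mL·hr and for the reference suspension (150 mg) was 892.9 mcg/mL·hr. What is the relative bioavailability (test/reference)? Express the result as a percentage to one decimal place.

F_rel = (AUC_test/D_test) / (AUC_ref/D_ref)
      = (735.3/112.5) / (892.9/150)
      = 6.536 / 5.95267 = 1.0980 = 109.80%

F_rel = 109.8%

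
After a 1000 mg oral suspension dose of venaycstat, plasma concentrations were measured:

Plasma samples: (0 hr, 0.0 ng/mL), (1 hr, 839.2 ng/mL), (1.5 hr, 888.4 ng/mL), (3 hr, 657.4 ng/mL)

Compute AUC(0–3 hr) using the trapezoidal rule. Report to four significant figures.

AUC = 2011 ng/mL·hr

Trapezoidal AUC_0→3:
  [0→1]: (0.0+839.2)/2 × 1 = 419.6
  [1→1.5]: (839.2+888.4)/2 × 0.5 = 431.9
  [1.5→3]: (888.4+657.4)/2 × 1.5 = 1159.35
  Sum = 2010.85 ng/mL·hr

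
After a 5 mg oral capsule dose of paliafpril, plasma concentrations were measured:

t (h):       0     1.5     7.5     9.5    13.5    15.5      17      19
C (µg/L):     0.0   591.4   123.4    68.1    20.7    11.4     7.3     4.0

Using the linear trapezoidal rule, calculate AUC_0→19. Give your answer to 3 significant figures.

AUC = 3010 µg/L·h

Trapezoidal AUC_0→19:
  [0→1.5]: (0.0+591.4)/2 × 1.5 = 443.55
  [1.5→7.5]: (591.4+123.4)/2 × 6 = 2144.4
  [7.5→9.5]: (123.4+68.1)/2 × 2 = 191.5
  [9.5→13.5]: (68.1+20.7)/2 × 4 = 177.6
  [13.5→15.5]: (20.7+11.4)/2 × 2 = 32.1
  [15.5→17]: (11.4+7.3)/2 × 1.5 = 14.025
  [17→19]: (7.3+4.0)/2 × 2 = 11.3
  Sum = 3014.475 µg/L·h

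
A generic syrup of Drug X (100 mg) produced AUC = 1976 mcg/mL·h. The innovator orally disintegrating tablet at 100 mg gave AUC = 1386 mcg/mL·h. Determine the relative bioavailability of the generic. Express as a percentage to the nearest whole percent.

F_rel = (AUC_test/D_test) / (AUC_ref/D_ref)
      = (1976/100) / (1386/100)
      = 19.76 / 13.86 = 1.4257 = 142.57%

F_rel = 143%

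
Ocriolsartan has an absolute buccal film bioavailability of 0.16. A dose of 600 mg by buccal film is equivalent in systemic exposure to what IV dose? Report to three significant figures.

Systemic exposure from an extravascular dose = F × D_ev, so the equivalent IV dose is F × D_ev.
D_iv = F × D_ev = 0.16 × 600 = 96 mg

D_iv = 96.0 mg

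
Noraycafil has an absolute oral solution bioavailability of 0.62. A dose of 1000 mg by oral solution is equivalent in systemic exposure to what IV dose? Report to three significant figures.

Systemic exposure from an extravascular dose = F × D_ev, so the equivalent IV dose is F × D_ev.
D_iv = F × D_ev = 0.62 × 1000 = 620 mg

D_iv = 620 mg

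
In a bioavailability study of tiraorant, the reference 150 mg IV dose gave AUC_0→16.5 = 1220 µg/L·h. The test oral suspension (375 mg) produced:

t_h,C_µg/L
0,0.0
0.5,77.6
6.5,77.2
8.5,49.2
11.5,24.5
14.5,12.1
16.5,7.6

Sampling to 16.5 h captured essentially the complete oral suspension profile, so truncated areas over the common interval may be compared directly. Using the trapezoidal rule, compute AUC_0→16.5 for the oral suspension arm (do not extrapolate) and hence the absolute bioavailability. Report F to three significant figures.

F = 0.261

Trapezoidal AUC_0→16.5 (oral suspension):
  [0→0.5]: (0.0+77.6)/2 × 0.5 = 19.4
  [0.5→6.5]: (77.6+77.2)/2 × 6 = 464.4
  [6.5→8.5]: (77.2+49.2)/2 × 2 = 126.4
  [8.5→11.5]: (49.2+24.5)/2 × 3 = 110.55
  [11.5→14.5]: (24.5+12.1)/2 × 3 = 54.9
  [14.5→16.5]: (12.1+7.6)/2 × 2 = 19.7
  Sum = 795.35 µg/L·h
F = (AUC_ev/D_ev)/(AUC_iv/D_iv) = (795.35/375)/(1220/150) = 2.12093/8.13333 = 0.2608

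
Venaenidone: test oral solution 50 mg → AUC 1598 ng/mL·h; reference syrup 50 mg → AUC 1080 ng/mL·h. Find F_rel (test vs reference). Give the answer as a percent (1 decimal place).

F_rel = (AUC_test/D_test) / (AUC_ref/D_ref)
      = (1598/50) / (1080/50)
      = 31.96 / 21.6 = 1.4796 = 147.96%

F_rel = 148.0%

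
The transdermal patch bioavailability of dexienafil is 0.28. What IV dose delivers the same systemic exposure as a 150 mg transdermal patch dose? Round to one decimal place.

Systemic exposure from an extravascular dose = F × D_ev, so the equivalent IV dose is F × D_ev.
D_iv = F × D_ev = 0.28 × 150 = 42 mg

D_iv = 42.0 mg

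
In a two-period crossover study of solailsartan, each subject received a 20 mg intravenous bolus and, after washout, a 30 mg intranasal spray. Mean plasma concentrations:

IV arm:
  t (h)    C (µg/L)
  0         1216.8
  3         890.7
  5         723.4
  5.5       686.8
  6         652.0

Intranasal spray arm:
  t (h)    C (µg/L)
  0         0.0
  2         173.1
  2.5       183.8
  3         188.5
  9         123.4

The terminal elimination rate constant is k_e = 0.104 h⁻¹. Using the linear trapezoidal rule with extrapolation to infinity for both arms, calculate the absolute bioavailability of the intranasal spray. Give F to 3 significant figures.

F = 0.141

Trapezoidal AUC_0→6 (IV):
  [0→3]: (1216.8+890.7)/2 × 3 = 3161.25
  [3→5]: (890.7+723.4)/2 × 2 = 1614.1
  [5→5.5]: (723.4+686.8)/2 × 0.5 = 352.55
  [5.5→6]: (686.8+652.0)/2 × 0.5 = 334.7
  Sum = 5462.6 µg/L·h
IV tail: 652.0/0.104 = 6269.231; AUC_iv,0→∞ = 5462.6 + 6269.231 = 11731.831 µg/L·h
Trapezoidal AUC_0→9 (intranasal spray):
  [0→2]: (0.0+173.1)/2 × 2 = 173.1
  [2→2.5]: (173.1+183.8)/2 × 0.5 = 89.225
  [2.5→3]: (183.8+188.5)/2 × 0.5 = 93.075
  [3→9]: (188.5+123.4)/2 × 6 = 935.7
  Sum = 1291.1 µg/L·h
intranasal spray tail: 123.4/0.104 = 1186.538; AUC_ev,0→∞ = 1291.1 + 1186.538 = 2477.638 µg/L·h
F = (AUC_ev/D_ev)/(AUC_iv/D_iv) = (2477.638/30)/(11731.831/20) = 82.5879/586.59155 = 0.1408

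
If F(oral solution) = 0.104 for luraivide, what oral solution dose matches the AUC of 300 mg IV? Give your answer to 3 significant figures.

For equal systemic exposure: F × D_ev = D_iv
D_ev = D_iv / F = 300 / 0.104 = 2884.62 mg

D_oral = 2880 mg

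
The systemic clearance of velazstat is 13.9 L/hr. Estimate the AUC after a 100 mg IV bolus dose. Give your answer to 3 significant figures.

AUC_0→∞ = Dose_iv / CL
        = 100 / 13.9 = 7.19424 mg/L·hr

AUC = 7.19 mg/L·hr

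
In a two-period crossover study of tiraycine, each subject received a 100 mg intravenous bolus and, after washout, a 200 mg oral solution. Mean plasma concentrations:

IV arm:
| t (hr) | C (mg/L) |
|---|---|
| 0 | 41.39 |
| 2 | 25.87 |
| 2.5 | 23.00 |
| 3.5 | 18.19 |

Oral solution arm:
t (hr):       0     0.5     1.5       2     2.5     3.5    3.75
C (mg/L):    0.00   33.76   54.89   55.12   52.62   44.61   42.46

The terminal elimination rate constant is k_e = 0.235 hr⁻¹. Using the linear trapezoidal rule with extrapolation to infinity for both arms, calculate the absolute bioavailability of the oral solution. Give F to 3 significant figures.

Trapezoidal AUC_0→3.5 (IV):
  [0→2]: (41.39+25.87)/2 × 2 = 67.26
  [2→2.5]: (25.87+23.00)/2 × 0.5 = 12.2175
  [2.5→3.5]: (23.00+18.19)/2 × 1 = 20.595
  Sum = 100.0725 mg/L·hr
IV tail: 18.19/0.235 = 77.404; AUC_iv,0→∞ = 100.0725 + 77.404 = 177.4765 mg/L·hr
Trapezoidal AUC_0→3.75 (oral solution):
  [0→0.5]: (0.00+33.76)/2 × 0.5 = 8.44
  [0.5→1.5]: (33.76+54.89)/2 × 1 = 44.325
  [1.5→2]: (54.89+55.12)/2 × 0.5 = 27.5025
  [2→2.5]: (55.12+52.62)/2 × 0.5 = 26.935
  [2.5→3.5]: (52.62+44.61)/2 × 1 = 48.615
  [3.5→3.75]: (44.61+42.46)/2 × 0.25 = 10.88375
  Sum = 166.70125 mg/L·hr
oral solution tail: 42.46/0.235 = 180.681; AUC_ev,0→∞ = 166.70125 + 180.681 = 347.38225 mg/L·hr
F = (AUC_ev/D_ev)/(AUC_iv/D_iv) = (347.38225/200)/(177.4765/100) = 1.73691/1.774765 = 0.9787

F = 0.979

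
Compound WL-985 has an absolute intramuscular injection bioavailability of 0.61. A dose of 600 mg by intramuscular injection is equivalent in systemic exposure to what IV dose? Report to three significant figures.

Systemic exposure from an extravascular dose = F × D_ev, so the equivalent IV dose is F × D_ev.
D_iv = F × D_ev = 0.61 × 600 = 366 mg

D_iv = 366 mg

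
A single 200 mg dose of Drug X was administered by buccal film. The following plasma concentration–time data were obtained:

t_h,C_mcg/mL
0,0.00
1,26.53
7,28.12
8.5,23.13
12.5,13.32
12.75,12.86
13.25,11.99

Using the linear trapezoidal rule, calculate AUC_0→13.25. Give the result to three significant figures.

Trapezoidal AUC_0→13.25:
  [0→1]: (0.00+26.53)/2 × 1 = 13.265
  [1→7]: (26.53+28.12)/2 × 6 = 163.95
  [7→8.5]: (28.12+23.13)/2 × 1.5 = 38.4375
  [8.5→12.5]: (23.13+13.32)/2 × 4 = 72.9
  [12.5→12.75]: (13.32+12.86)/2 × 0.25 = 3.2725
  [12.75→13.25]: (12.86+11.99)/2 × 0.5 = 6.2125
  Sum = 298.0375 mcg/mL·h

AUC = 298 mcg/mL·h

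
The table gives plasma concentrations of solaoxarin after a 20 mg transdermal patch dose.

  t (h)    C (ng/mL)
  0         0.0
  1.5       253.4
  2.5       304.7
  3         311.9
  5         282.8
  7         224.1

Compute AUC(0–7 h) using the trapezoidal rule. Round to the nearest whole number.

AUC = 1725 ng/mL·h

Trapezoidal AUC_0→7:
  [0→1.5]: (0.0+253.4)/2 × 1.5 = 190.05
  [1.5→2.5]: (253.4+304.7)/2 × 1 = 279.05
  [2.5→3]: (304.7+311.9)/2 × 0.5 = 154.15
  [3→5]: (311.9+282.8)/2 × 2 = 594.7
  [5→7]: (282.8+224.1)/2 × 2 = 506.9
  Sum = 1724.85 ng/mL·h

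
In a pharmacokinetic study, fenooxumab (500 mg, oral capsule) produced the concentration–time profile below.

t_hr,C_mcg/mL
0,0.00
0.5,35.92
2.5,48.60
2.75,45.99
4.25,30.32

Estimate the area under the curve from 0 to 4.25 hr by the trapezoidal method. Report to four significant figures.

AUC = 162.6 mcg/mL·hr

Trapezoidal AUC_0→4.25:
  [0→0.5]: (0.00+35.92)/2 × 0.5 = 8.98
  [0.5→2.5]: (35.92+48.60)/2 × 2 = 84.52
  [2.5→2.75]: (48.60+45.99)/2 × 0.25 = 11.82375
  [2.75→4.25]: (45.99+30.32)/2 × 1.5 = 57.2325
  Sum = 162.55625 mcg/mL·hr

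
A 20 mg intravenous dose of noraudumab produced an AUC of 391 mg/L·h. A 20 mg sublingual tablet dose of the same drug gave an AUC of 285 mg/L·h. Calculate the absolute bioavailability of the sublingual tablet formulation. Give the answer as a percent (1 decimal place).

F = 72.9%

F = (AUC_ev / D_ev) / (AUC_iv / D_iv)
  = (285/20) / (391/20)
  = 14.25 / 19.55 = 0.7289
  = 72.89%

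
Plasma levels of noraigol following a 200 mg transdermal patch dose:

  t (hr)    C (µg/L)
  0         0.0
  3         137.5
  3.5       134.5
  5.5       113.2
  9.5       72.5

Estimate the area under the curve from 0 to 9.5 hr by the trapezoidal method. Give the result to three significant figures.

AUC = 893 µg/L·hr

Trapezoidal AUC_0→9.5:
  [0→3]: (0.0+137.5)/2 × 3 = 206.25
  [3→3.5]: (137.5+134.5)/2 × 0.5 = 68.0
  [3.5→5.5]: (134.5+113.2)/2 × 2 = 247.7
  [5.5→9.5]: (113.2+72.5)/2 × 4 = 371.4
  Sum = 893.35 µg/L·hr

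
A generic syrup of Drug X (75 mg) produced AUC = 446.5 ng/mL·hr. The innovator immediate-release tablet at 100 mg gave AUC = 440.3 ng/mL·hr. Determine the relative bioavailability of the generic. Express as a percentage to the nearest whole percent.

F_rel = (AUC_test/D_test) / (AUC_ref/D_ref)
      = (446.5/75) / (440.3/100)
      = 5.95333 / 4.403 = 1.3521 = 135.21%

F_rel = 135%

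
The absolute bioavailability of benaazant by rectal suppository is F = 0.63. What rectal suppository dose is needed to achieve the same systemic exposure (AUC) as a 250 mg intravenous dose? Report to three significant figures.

D_rectal = 397 mg

For equal systemic exposure: F × D_ev = D_iv
D_ev = D_iv / F = 250 / 0.63 = 396.825 mg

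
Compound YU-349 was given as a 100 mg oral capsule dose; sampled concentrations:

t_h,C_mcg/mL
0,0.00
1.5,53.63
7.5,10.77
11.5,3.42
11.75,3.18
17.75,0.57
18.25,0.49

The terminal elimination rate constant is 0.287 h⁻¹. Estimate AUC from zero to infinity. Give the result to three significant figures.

AUC = 276 mcg/mL·h

Trapezoidal AUC_0→18.25:
  [0→1.5]: (0.00+53.63)/2 × 1.5 = 40.2225
  [1.5→7.5]: (53.63+10.77)/2 × 6 = 193.2
  [7.5→11.5]: (10.77+3.42)/2 × 4 = 28.38
  [11.5→11.75]: (3.42+3.18)/2 × 0.25 = 0.825
  [11.75→17.75]: (3.18+0.57)/2 × 6 = 11.25
  [17.75→18.25]: (0.57+0.49)/2 × 0.5 = 0.265
  Sum = 274.1425 mcg/mL·h
Extrapolated tail: C_last / k_e = 0.49 / 0.287 = 1.707
AUC_0→∞ = 274.1425 + 1.707 = 275.8495 mcg/mL·h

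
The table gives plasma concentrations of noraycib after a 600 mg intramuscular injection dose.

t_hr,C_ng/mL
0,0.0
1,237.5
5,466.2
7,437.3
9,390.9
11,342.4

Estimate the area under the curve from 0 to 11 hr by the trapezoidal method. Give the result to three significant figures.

Trapezoidal AUC_0→11:
  [0→1]: (0.0+237.5)/2 × 1 = 118.75
  [1→5]: (237.5+466.2)/2 × 4 = 1407.4
  [5→7]: (466.2+437.3)/2 × 2 = 903.5
  [7→9]: (437.3+390.9)/2 × 2 = 828.2
  [9→11]: (390.9+342.4)/2 × 2 = 733.3
  Sum = 3991.15 ng/mL·hr

AUC = 3990 ng/mL·hr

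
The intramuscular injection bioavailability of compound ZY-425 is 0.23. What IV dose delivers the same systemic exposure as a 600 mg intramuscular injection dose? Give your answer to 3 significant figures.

Systemic exposure from an extravascular dose = F × D_ev, so the equivalent IV dose is F × D_ev.
D_iv = F × D_ev = 0.23 × 600 = 138 mg

D_iv = 138 mg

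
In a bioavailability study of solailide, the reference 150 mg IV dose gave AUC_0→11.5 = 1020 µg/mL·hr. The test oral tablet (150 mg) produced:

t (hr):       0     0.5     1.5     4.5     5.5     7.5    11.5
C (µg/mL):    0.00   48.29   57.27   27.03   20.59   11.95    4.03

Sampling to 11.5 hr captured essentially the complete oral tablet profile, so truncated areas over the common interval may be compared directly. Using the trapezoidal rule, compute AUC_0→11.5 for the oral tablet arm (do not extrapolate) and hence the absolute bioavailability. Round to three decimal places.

Trapezoidal AUC_0→11.5 (oral tablet):
  [0→0.5]: (0.00+48.29)/2 × 0.5 = 12.0725
  [0.5→1.5]: (48.29+57.27)/2 × 1 = 52.78
  [1.5→4.5]: (57.27+27.03)/2 × 3 = 126.45
  [4.5→5.5]: (27.03+20.59)/2 × 1 = 23.81
  [5.5→7.5]: (20.59+11.95)/2 × 2 = 32.54
  [7.5→11.5]: (11.95+4.03)/2 × 4 = 31.96
  Sum = 279.6125 µg/mL·hr
F = (AUC_ev/D_ev)/(AUC_iv/D_iv) = (279.6125/150)/(1020/150) = 1.86408/6.8 = 0.2741

F = 0.274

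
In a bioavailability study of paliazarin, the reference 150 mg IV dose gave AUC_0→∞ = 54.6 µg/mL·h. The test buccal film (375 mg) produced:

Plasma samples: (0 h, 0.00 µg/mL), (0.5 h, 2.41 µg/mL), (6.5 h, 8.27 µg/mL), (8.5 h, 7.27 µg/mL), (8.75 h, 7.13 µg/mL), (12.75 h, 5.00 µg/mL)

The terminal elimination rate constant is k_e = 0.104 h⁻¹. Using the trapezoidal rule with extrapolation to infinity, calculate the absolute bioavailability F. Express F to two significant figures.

F = 0.90

Trapezoidal AUC_0→12.75 (buccal film):
  [0→0.5]: (0.00+2.41)/2 × 0.5 = 0.6025
  [0.5→6.5]: (2.41+8.27)/2 × 6 = 32.04
  [6.5→8.5]: (8.27+7.27)/2 × 2 = 15.54
  [8.5→8.75]: (7.27+7.13)/2 × 0.25 = 1.8
  [8.75→12.75]: (7.13+5.00)/2 × 4 = 24.26
  Sum = 74.2425 µg/mL·h
Tail: C_last/k_e = 5.00/0.104 = 48.077
AUC_0→∞ (buccal film) = 74.2425 + 48.077 = 122.3195 µg/mL·h
F = (AUC_ev/D_ev)/(AUC_iv/D_iv) = (122.3195/375)/(54.6/150) = 0.326185/0.364 = 0.8961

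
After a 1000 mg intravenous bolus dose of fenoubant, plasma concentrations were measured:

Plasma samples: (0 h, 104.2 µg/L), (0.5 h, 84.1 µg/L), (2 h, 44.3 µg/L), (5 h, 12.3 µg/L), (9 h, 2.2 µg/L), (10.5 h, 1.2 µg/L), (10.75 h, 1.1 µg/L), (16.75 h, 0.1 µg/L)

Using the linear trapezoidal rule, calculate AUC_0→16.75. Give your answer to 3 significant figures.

AUC = 264 µg/L·h

Trapezoidal AUC_0→16.75:
  [0→0.5]: (104.2+84.1)/2 × 0.5 = 47.075
  [0.5→2]: (84.1+44.3)/2 × 1.5 = 96.3
  [2→5]: (44.3+12.3)/2 × 3 = 84.9
  [5→9]: (12.3+2.2)/2 × 4 = 29.0
  [9→10.5]: (2.2+1.2)/2 × 1.5 = 2.55
  [10.5→10.75]: (1.2+1.1)/2 × 0.25 = 0.2875
  [10.75→16.75]: (1.1+0.1)/2 × 6 = 3.6
  Sum = 263.7125 µg/L·h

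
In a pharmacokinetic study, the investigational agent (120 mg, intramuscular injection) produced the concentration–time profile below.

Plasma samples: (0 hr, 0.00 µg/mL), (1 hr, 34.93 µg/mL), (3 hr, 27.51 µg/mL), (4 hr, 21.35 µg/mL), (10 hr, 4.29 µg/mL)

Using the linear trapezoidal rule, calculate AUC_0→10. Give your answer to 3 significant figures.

AUC = 181 µg/mL·hr

Trapezoidal AUC_0→10:
  [0→1]: (0.00+34.93)/2 × 1 = 17.465
  [1→3]: (34.93+27.51)/2 × 2 = 62.44
  [3→4]: (27.51+21.35)/2 × 1 = 24.43
  [4→10]: (21.35+4.29)/2 × 6 = 76.92
  Sum = 181.255 µg/mL·hr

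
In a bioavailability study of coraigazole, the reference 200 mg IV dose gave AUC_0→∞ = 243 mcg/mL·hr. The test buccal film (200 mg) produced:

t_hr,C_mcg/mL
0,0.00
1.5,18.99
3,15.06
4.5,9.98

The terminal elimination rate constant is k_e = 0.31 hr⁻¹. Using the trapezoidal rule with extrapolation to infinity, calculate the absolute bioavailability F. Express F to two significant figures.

F = 0.37

Trapezoidal AUC_0→4.5 (buccal film):
  [0→1.5]: (0.00+18.99)/2 × 1.5 = 14.2425
  [1.5→3]: (18.99+15.06)/2 × 1.5 = 25.5375
  [3→4.5]: (15.06+9.98)/2 × 1.5 = 18.78
  Sum = 58.56 mcg/mL·hr
Tail: C_last/k_e = 9.98/0.31 = 32.194
AUC_0→∞ (buccal film) = 58.56 + 32.194 = 90.754 mcg/mL·hr
F = (AUC_ev/D_ev)/(AUC_iv/D_iv) = (90.754/200)/(243/200) = 0.45377/1.215 = 0.3735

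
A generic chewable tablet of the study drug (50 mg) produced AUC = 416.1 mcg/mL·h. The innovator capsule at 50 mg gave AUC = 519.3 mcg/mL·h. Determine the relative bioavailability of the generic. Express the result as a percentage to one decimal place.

F_rel = 80.1%

F_rel = (AUC_test/D_test) / (AUC_ref/D_ref)
      = (416.1/50) / (519.3/50)
      = 8.322 / 10.386 = 0.8013 = 80.13%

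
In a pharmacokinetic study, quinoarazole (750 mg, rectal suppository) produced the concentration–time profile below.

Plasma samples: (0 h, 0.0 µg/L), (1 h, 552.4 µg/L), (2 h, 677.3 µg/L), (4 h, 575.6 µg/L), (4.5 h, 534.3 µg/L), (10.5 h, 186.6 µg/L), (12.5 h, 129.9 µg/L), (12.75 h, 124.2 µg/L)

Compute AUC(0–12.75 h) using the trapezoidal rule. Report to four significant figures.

AUC = 4932 µg/L·h

Trapezoidal AUC_0→12.75:
  [0→1]: (0.0+552.4)/2 × 1 = 276.2
  [1→2]: (552.4+677.3)/2 × 1 = 614.85
  [2→4]: (677.3+575.6)/2 × 2 = 1252.9
  [4→4.5]: (575.6+534.3)/2 × 0.5 = 277.475
  [4.5→10.5]: (534.3+186.6)/2 × 6 = 2162.7
  [10.5→12.5]: (186.6+129.9)/2 × 2 = 316.5
  [12.5→12.75]: (129.9+124.2)/2 × 0.25 = 31.7625
  Sum = 4932.3875 µg/L·h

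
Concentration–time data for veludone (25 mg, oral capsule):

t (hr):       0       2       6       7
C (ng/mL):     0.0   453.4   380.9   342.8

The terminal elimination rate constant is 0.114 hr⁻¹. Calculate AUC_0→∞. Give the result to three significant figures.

AUC = 5490 ng/mL·hr

Trapezoidal AUC_0→7:
  [0→2]: (0.0+453.4)/2 × 2 = 453.4
  [2→6]: (453.4+380.9)/2 × 4 = 1668.6
  [6→7]: (380.9+342.8)/2 × 1 = 361.85
  Sum = 2483.85 ng/mL·hr
Extrapolated tail: C_last / k_e = 342.8 / 0.114 = 3007.018
AUC_0→∞ = 2483.85 + 3007.018 = 5490.868 ng/mL·hr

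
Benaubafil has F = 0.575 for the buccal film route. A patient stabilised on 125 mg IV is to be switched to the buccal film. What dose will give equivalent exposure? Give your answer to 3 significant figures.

For equal systemic exposure: F × D_ev = D_iv
D_ev = D_iv / F = 125 / 0.575 = 217.391 mg

D_buccal = 217 mg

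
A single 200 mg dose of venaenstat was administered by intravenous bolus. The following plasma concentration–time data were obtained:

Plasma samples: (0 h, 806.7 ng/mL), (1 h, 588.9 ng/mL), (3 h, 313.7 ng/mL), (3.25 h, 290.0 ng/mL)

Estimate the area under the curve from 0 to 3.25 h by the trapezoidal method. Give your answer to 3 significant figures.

Trapezoidal AUC_0→3.25:
  [0→1]: (806.7+588.9)/2 × 1 = 697.8
  [1→3]: (588.9+313.7)/2 × 2 = 902.6
  [3→3.25]: (313.7+290.0)/2 × 0.25 = 75.4625
  Sum = 1675.8625 ng/mL·h

AUC = 1680 ng/mL·h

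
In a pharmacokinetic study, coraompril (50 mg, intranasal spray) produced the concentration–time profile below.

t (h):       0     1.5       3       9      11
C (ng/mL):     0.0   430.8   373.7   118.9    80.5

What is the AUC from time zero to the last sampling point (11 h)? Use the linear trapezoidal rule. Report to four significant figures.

AUC = 2604 ng/mL·h

Trapezoidal AUC_0→11:
  [0→1.5]: (0.0+430.8)/2 × 1.5 = 323.1
  [1.5→3]: (430.8+373.7)/2 × 1.5 = 603.375
  [3→9]: (373.7+118.9)/2 × 6 = 1477.8
  [9→11]: (118.9+80.5)/2 × 2 = 199.4
  Sum = 2603.675 ng/mL·h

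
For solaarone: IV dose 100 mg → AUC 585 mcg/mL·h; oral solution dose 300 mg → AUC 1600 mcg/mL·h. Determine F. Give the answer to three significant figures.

F = (AUC_ev / D_ev) / (AUC_iv / D_iv)
  = (1600/300) / (585/100)
  = 5.33333 / 5.85 = 0.9117

F = 0.912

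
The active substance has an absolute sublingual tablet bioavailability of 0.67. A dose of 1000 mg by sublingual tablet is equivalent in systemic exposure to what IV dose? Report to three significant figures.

Systemic exposure from an extravascular dose = F × D_ev, so the equivalent IV dose is F × D_ev.
D_iv = F × D_ev = 0.67 × 1000 = 670 mg

D_iv = 670 mg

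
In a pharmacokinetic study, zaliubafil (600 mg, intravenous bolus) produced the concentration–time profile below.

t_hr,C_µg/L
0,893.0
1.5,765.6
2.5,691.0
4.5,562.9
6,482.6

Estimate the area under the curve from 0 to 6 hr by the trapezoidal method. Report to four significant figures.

AUC = 4010 µg/L·hr

Trapezoidal AUC_0→6:
  [0→1.5]: (893.0+765.6)/2 × 1.5 = 1243.95
  [1.5→2.5]: (765.6+691.0)/2 × 1 = 728.3
  [2.5→4.5]: (691.0+562.9)/2 × 2 = 1253.9
  [4.5→6]: (562.9+482.6)/2 × 1.5 = 784.125
  Sum = 4010.275 µg/L·hr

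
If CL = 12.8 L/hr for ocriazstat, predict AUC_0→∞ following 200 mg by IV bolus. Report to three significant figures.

AUC_0→∞ = Dose_iv / CL
        = 200 / 12.8 = 15.625 mg/L·hr

AUC = 15.6 mg/L·hr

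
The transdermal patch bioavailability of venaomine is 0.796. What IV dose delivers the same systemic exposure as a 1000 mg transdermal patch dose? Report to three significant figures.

D_iv = 796 mg

Systemic exposure from an extravascular dose = F × D_ev, so the equivalent IV dose is F × D_ev.
D_iv = F × D_ev = 0.796 × 1000 = 796 mg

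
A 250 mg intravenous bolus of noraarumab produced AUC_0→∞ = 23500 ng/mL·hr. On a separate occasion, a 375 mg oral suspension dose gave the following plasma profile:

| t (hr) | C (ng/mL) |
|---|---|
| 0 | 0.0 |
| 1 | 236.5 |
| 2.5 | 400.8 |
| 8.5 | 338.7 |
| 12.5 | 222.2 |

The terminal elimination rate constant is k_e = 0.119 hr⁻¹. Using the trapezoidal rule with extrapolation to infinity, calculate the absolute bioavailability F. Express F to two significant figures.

Trapezoidal AUC_0→12.5 (oral suspension):
  [0→1]: (0.0+236.5)/2 × 1 = 118.25
  [1→2.5]: (236.5+400.8)/2 × 1.5 = 477.975
  [2.5→8.5]: (400.8+338.7)/2 × 6 = 2218.5
  [8.5→12.5]: (338.7+222.2)/2 × 4 = 1121.8
  Sum = 3936.525 ng/mL·hr
Tail: C_last/k_e = 222.2/0.119 = 1867.227
AUC_0→∞ (oral suspension) = 3936.525 + 1867.227 = 5803.752 ng/mL·hr
F = (AUC_ev/D_ev)/(AUC_iv/D_iv) = (5803.752/375)/(23500/250) = 15.476672/94 = 0.1646

F = 0.16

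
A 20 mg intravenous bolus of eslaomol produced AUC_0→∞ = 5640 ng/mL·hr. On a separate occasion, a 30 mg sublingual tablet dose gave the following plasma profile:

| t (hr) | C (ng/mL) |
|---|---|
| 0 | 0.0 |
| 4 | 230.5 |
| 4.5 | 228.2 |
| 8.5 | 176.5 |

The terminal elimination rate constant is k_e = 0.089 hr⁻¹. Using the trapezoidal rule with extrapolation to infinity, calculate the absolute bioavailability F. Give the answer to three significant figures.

Trapezoidal AUC_0→8.5 (sublingual tablet):
  [0→4]: (0.0+230.5)/2 × 4 = 461.0
  [4→4.5]: (230.5+228.2)/2 × 0.5 = 114.675
  [4.5→8.5]: (228.2+176.5)/2 × 4 = 809.4
  Sum = 1385.075 ng/mL·hr
Tail: C_last/k_e = 176.5/0.089 = 1983.146
AUC_0→∞ (sublingual tablet) = 1385.075 + 1983.146 = 3368.221 ng/mL·hr
F = (AUC_ev/D_ev)/(AUC_iv/D_iv) = (3368.221/30)/(5640/20) = 112.274/282 = 0.3981

F = 0.398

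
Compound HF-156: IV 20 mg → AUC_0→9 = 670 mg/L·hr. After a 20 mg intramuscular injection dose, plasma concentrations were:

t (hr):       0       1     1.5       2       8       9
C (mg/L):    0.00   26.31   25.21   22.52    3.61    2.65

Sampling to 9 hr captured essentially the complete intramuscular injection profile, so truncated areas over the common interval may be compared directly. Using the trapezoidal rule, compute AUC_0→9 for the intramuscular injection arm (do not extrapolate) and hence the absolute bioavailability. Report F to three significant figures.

F = 0.178

Trapezoidal AUC_0→9 (intramuscular injection):
  [0→1]: (0.00+26.31)/2 × 1 = 13.155
  [1→1.5]: (26.31+25.21)/2 × 0.5 = 12.88
  [1.5→2]: (25.21+22.52)/2 × 0.5 = 11.9325
  [2→8]: (22.52+3.61)/2 × 6 = 78.39
  [8→9]: (3.61+2.65)/2 × 1 = 3.13
  Sum = 119.4875 mg/L·hr
F = (AUC_ev/D_ev)/(AUC_iv/D_iv) = (119.4875/20)/(670/20) = 5.974375/33.5 = 0.1783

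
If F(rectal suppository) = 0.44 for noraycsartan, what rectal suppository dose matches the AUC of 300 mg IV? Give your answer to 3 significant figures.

For equal systemic exposure: F × D_ev = D_iv
D_ev = D_iv / F = 300 / 0.44 = 681.818 mg

D_rectal = 682 mg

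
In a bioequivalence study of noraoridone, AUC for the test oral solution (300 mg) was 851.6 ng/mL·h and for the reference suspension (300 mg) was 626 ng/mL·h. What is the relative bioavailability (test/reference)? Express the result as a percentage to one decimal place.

F_rel = (AUC_test/D_test) / (AUC_ref/D_ref)
      = (851.6/300) / (626/300)
      = 2.83867 / 2.08667 = 1.3604 = 136.04%

F_rel = 136.0%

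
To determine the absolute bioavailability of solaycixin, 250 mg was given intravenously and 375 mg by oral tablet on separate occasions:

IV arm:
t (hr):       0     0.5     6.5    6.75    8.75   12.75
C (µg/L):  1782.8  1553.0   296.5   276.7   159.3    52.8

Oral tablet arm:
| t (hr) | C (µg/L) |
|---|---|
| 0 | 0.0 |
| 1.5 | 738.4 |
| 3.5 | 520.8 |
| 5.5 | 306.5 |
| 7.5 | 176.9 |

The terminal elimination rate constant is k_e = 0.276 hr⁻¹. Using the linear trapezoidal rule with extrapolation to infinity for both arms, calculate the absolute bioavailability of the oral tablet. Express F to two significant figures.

F = 0.33

Trapezoidal AUC_0→12.75 (IV):
  [0→0.5]: (1782.8+1553.0)/2 × 0.5 = 833.95
  [0.5→6.5]: (1553.0+296.5)/2 × 6 = 5548.5
  [6.5→6.75]: (296.5+276.7)/2 × 0.25 = 71.65
  [6.75→8.75]: (276.7+159.3)/2 × 2 = 436.0
  [8.75→12.75]: (159.3+52.8)/2 × 4 = 424.2
  Sum = 7314.3 µg/L·hr
IV tail: 52.8/0.276 = 191.304; AUC_iv,0→∞ = 7314.3 + 191.304 = 7505.604 µg/L·hr
Trapezoidal AUC_0→7.5 (oral tablet):
  [0→1.5]: (0.0+738.4)/2 × 1.5 = 553.8
  [1.5→3.5]: (738.4+520.8)/2 × 2 = 1259.2
  [3.5→5.5]: (520.8+306.5)/2 × 2 = 827.3
  [5.5→7.5]: (306.5+176.9)/2 × 2 = 483.4
  Sum = 3123.7 µg/L·hr
oral tablet tail: 176.9/0.276 = 640.942; AUC_ev,0→∞ = 3123.7 + 640.942 = 3764.642 µg/L·hr
F = (AUC_ev/D_ev)/(AUC_iv/D_iv) = (3764.642/375)/(7505.604/250) = 10.039/30.022416 = 0.3344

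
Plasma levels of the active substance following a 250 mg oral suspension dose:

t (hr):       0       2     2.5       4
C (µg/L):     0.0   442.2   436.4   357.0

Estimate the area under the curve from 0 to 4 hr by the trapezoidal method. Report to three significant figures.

Trapezoidal AUC_0→4:
  [0→2]: (0.0+442.2)/2 × 2 = 442.2
  [2→2.5]: (442.2+436.4)/2 × 0.5 = 219.65
  [2.5→4]: (436.4+357.0)/2 × 1.5 = 595.05
  Sum = 1256.9 µg/L·hr

AUC = 1260 µg/L·hr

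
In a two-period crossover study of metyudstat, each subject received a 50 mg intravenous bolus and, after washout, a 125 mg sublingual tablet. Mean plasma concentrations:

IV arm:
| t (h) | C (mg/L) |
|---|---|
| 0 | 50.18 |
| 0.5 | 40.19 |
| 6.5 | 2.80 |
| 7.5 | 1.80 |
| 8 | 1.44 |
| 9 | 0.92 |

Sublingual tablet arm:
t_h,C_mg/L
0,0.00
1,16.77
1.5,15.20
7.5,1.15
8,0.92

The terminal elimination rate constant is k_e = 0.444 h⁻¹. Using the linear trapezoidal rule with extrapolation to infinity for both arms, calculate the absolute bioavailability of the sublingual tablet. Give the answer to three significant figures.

Trapezoidal AUC_0→9 (IV):
  [0→0.5]: (50.18+40.19)/2 × 0.5 = 22.5925
  [0.5→6.5]: (40.19+2.80)/2 × 6 = 128.97
  [6.5→7.5]: (2.80+1.80)/2 × 1 = 2.3
  [7.5→8]: (1.80+1.44)/2 × 0.5 = 0.81
  [8→9]: (1.44+0.92)/2 × 1 = 1.18
  Sum = 155.8525 mg/L·h
IV tail: 0.92/0.444 = 2.072; AUC_iv,0→∞ = 155.8525 + 2.072 = 157.9245 mg/L·h
Trapezoidal AUC_0→8 (sublingual tablet):
  [0→1]: (0.00+16.77)/2 × 1 = 8.385
  [1→1.5]: (16.77+15.20)/2 × 0.5 = 7.9925
  [1.5→7.5]: (15.20+1.15)/2 × 6 = 49.05
  [7.5→8]: (1.15+0.92)/2 × 0.5 = 0.5175
  Sum = 65.945 mg/L·h
sublingual tablet tail: 0.92/0.444 = 2.072; AUC_ev,0→∞ = 65.945 + 2.072 = 68.017 mg/L·h
F = (AUC_ev/D_ev)/(AUC_iv/D_iv) = (68.017/125)/(157.9245/50) = 0.544136/3.15849 = 0.1723

F = 0.172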